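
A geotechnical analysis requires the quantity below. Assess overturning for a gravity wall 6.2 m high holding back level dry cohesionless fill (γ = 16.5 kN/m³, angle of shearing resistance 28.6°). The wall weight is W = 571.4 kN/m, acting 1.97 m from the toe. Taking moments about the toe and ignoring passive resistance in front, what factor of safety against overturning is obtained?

4.87

K_a = tan²(45° − 28.6°/2) = 0.3525.
P_a = ½K_aγH² = 0.5×0.3525×16.5×6.2² = 111.8 kN/m, acting at H/3 = 2.067 m above the base.
Overturning moment M_o = P_a × H/3 = 111.8 × 2.067 = 231.1.
Resisting moment M_r = W × 1.97 = 571.4 × 1.97 = 1126.
FS_overturning = M_r/M_o = 1126/231.1 = 4.872.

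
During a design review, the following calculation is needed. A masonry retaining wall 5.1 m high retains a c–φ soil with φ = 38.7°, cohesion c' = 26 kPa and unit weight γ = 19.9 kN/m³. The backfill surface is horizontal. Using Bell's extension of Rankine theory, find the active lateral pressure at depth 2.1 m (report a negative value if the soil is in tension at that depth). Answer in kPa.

K_a = (1 − sin φ)/(1 + sin φ) = 0.2306.
σ_a = K_a γ z − 2c√K_a = 0.2306×19.9×2.1 − 2×26×0.4802 = -15.33 kPa.

-15.3 kPa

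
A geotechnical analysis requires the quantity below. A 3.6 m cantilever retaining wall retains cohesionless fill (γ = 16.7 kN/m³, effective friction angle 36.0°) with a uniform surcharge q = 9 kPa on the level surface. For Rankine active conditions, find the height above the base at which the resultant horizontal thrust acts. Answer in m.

K_a = 0.2596.
Triangular part P₁ = ½K_aγH² = 28.09 at H/3 = 1.200 m; rectangular part P₂ = K_a q H = 8.412 at H/2 = 1.800 m.
ȳ = (P₁·1.200 + P₂·1.800)/(P₁+P₂) = 1.338 m.

1.34 m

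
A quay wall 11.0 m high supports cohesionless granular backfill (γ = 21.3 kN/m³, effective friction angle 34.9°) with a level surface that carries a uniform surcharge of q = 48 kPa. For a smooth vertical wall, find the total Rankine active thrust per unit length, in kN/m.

K_a = tan²(45° − φ/2) = 0.2721.
Soil triangle: ½ K_a γ H² = 0.5×0.2721×21.3×11.0² = 350.7 kN/m.
Surcharge rectangle: K_a q H = 0.2721×48×11.0 = 143.7 kN/m.
Total = 350.7 + 143.7 = 494.4 kN/m.

494 kN/m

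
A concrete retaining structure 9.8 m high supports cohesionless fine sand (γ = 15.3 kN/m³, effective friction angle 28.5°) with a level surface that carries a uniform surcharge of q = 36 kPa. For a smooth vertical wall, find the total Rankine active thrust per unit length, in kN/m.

K_a = tan²(45° − φ/2) = 0.3540.
Soil triangle: ½ K_a γ H² = 0.5×0.3540×15.3×9.8² = 260.0 kN/m.
Surcharge rectangle: K_a q H = 0.3540×36×9.8 = 124.9 kN/m.
Total = 260.0 + 124.9 = 384.9 kN/m.

385 kN/m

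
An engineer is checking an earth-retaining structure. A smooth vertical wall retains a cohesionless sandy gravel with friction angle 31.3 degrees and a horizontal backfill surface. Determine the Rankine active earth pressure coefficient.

K_a = tan²(45° − φ/2) = tan²(29.35°) = 0.3162.

0.316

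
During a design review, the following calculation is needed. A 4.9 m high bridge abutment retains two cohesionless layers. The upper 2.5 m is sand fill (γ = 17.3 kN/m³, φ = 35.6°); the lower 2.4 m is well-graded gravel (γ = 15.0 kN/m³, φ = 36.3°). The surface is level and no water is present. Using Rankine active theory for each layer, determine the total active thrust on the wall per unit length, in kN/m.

K_a1 = tan²(45°−35.6°/2) = 0.2641; K_a2 = tan²(45°−36.3°/2) = 0.2563.
Layer 1: σ at base = K_a1 γ₁ h₁ = 11.42 kPa; P₁ = ½×11.42×2.5 = 14.28.
Layer 2: σ_v at top = γ₁h₁ = 43.25; σ_h top = K_a2×43.25 = 11.08; σ_h base = K_a2×(43.25+15.0×2.4) = 20.31.
P₂ = ½(11.08+20.31)×2.4 = 37.67. Total P_a = 14.28+37.67 = 51.95 kN/m.

52.0 kN/m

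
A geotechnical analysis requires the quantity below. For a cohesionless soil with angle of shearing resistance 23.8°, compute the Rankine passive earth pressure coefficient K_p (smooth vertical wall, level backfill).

2.35

K_p = (1 + sin φ)/(1 − sin φ) = tan²(45° + 23.8°/2) = 2.353.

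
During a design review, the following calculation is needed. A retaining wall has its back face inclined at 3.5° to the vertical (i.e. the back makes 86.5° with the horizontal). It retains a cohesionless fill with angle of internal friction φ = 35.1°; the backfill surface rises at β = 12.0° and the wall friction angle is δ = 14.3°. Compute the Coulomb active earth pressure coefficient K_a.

0.313

K_a = sin²(α+φ) / [sin²α · sin(α−δ) · (1 + √{sin(φ+δ)sin(φ−β) / (sin(α−δ)sin(α+β))})²].
With α = 86.5°, φ = 35.1°, δ = 14.3°, β = 12.0°: K_a = 0.3133.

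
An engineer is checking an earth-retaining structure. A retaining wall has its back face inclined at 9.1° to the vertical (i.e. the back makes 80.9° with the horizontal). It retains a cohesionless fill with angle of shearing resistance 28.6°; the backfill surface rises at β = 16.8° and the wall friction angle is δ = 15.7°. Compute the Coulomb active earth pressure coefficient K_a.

K_a = sin²(α+φ) / [sin²α · sin(α−δ) · (1 + √{sin(φ+δ)sin(φ−β) / (sin(α−δ)sin(α+β))})²].
With α = 80.9°, φ = 28.6°, δ = 15.7°, β = 16.8°: K_a = 0.5134.

0.513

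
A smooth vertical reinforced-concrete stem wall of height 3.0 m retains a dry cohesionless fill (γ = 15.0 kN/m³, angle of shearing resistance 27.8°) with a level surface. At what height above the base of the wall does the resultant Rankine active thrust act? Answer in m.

1.00 m

K_a = 0.3639.
The pressure distribution is triangular, so the resultant acts at H/3 above the base = 3.0/3 = 1.000 m.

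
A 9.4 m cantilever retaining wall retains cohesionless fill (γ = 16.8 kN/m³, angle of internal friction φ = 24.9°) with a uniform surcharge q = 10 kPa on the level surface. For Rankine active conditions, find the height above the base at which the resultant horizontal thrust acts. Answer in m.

K_a = 0.4074.
Triangular part P₁ = ½K_aγH² = 302.4 at H/3 = 3.133 m; rectangular part P₂ = K_a q H = 38.30 at H/2 = 4.700 m.
ȳ = (P₁·3.133 + P₂·4.700)/(P₁+P₂) = 3.309 m.

3.31 m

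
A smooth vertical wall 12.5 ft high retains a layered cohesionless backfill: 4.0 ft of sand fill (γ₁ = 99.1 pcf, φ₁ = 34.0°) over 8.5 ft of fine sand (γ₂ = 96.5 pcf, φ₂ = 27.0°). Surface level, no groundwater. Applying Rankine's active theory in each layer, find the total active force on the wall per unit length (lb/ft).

K_a1 = tan²(45°−34.0°/2) = 0.2827; K_a2 = tan²(45°−27.0°/2) = 0.3755.
Layer 1: σ at base = K_a1 γ₁ h₁ = 112.1 psf; P₁ = ½×112.1×4.0 = 224.1.
Layer 2: σ_v at top = γ₁h₁ = 396.4; σ_h top = K_a2×396.4 = 148.9; σ_h base = K_a2×(396.4+96.5×8.5) = 456.9.
P₂ = ½(148.9+456.9)×8.5 = 2574. Total P_a = 224.1+2574 = 2799 lb/ft.

2800 lb/ft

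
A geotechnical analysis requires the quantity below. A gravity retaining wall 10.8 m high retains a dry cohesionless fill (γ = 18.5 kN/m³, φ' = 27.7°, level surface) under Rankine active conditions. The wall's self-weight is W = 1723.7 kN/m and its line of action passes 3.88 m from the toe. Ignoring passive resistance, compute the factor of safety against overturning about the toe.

K_a = tan²(45° − 27.7°/2) = 0.3653.
P_a = ½K_aγH² = 0.5×0.3653×18.5×10.8² = 394.2 kN/m, acting at H/3 = 3.600 m above the base.
Overturning moment M_o = P_a × H/3 = 394.2 × 3.600 = 1419.
Resisting moment M_r = W × 3.88 = 1723.7 × 3.88 = 6688.
FS_overturning = M_r/M_o = 6688/1419 = 4.713.

4.71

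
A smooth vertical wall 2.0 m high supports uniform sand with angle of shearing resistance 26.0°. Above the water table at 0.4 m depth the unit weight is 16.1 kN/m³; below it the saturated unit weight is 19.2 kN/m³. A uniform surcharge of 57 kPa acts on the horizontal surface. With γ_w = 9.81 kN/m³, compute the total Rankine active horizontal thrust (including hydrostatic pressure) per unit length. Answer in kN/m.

66.3 kN/m

K_a = tan²(45° − φ/2) = 0.3905.
γ' = 19.2 − 9.81 = 9.390 kN/m³. h₂ = H − d_w = 1.6 m.
σ'_h: at surface K_a·q = 22.26; at WT K_a(q+γd_w) = 24.77; at base K_a(q+γd_w+γ'h₂) = 30.64 kPa.
P₁ = ½(22.26+24.77)×0.4 = 9.405; P₂ = ½(24.77+30.64)×1.6 = 44.33; P_w = ½γ_w h₂² = 12.56.
Total = 9.405+44.33+12.56 = 66.29 kN/m.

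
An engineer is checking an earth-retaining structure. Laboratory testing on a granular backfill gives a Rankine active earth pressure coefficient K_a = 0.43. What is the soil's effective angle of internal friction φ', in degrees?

23.5°

K_a = tan²(45° − φ/2) ⇒ 45° − φ/2 = arctan(√0.43) = 33.25°.
φ = 2(45° − 33.25°) = 23.49°.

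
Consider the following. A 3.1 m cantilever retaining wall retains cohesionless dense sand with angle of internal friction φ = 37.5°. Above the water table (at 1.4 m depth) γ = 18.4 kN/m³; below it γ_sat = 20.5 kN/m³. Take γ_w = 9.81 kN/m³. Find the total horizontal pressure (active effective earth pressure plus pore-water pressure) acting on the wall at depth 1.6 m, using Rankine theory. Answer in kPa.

8.75 kPa

K_a = (1 − sin φ)/(1 + sin φ) = 0.2432.
γ' = 20.5 − 9.81 = 10.69 kN/m³.
Effective vertical stress at 1.6 m: σ'_v = 18.4×1.4 + 10.69×0.200 = 27.90 kPa.
σ'_h = K_a σ'_v = 0.2432 × 27.90 = 6.785 kPa; u = γ_w × 0.200 = 1.962 kPa.
Total σ_h = 6.785 + 1.962 = 8.747 kPa.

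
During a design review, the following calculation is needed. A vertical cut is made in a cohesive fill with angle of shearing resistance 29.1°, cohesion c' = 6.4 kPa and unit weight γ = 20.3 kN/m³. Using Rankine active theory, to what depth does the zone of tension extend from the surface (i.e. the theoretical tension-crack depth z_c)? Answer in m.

K_a = tan²(45° − 29.1°/2) = 0.3456; √K_a = 0.5879.
The active pressure is zero where K_a γ z = 2c√K_a, so z_c = 2c/(γ√K_a) = 2×6.4/(20.3×0.5879) = 1.073 m.

1.07 m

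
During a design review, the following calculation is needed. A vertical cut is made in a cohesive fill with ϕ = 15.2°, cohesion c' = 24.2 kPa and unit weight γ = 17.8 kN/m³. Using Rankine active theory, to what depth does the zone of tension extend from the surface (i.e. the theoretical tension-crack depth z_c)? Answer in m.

K_a = tan²(45° − 15.2°/2) = 0.5845; √K_a = 0.7646.
The active pressure is zero where K_a γ z = 2c√K_a, so z_c = 2c/(γ√K_a) = 2×24.2/(17.8×0.7646) = 3.556 m.

3.56 m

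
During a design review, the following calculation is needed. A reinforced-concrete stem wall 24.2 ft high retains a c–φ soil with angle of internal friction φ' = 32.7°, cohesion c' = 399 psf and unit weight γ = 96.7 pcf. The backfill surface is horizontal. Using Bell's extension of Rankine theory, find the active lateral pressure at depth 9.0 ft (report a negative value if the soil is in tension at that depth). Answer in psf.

-176 psf

K_a = (1 − sin φ)/(1 + sin φ) = 0.2985.
σ_a = K_a γ z − 2c√K_a = 0.2985×96.7×9.0 − 2×399×0.5464 = -176.2 psf.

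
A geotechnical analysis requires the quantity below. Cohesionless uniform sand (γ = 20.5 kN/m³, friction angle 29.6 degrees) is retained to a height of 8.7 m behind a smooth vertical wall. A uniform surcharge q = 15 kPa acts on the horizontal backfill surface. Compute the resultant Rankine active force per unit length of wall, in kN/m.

307 kN/m

K_a = tan²(45° − φ/2) = 0.3387.
Soil triangle: ½ K_a γ H² = 0.5×0.3387×20.5×8.7² = 262.8 kN/m.
Surcharge rectangle: K_a q H = 0.3387×15×8.7 = 44.21 kN/m.
Total = 262.8 + 44.21 = 307.0 kN/m.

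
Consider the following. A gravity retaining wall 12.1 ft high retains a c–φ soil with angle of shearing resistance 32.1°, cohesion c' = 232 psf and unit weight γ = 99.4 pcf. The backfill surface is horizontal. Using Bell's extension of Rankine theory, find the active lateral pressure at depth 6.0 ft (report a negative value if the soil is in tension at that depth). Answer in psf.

-74.2 psf

K_a = (1 − sin φ)/(1 + sin φ) = 0.3060.
σ_a = K_a γ z − 2c√K_a = 0.3060×99.4×6.0 − 2×232×0.5532 = -74.17 psf.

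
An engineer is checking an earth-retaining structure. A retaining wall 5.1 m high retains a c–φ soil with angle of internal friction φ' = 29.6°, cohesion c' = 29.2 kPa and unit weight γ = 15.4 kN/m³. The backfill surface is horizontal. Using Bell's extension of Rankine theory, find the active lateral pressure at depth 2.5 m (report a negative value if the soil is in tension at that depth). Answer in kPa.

-20.9 kPa

K_a = (1 − sin φ)/(1 + sin φ) = 0.3387.
σ_a = K_a γ z − 2c√K_a = 0.3387×15.4×2.5 − 2×29.2×0.5820 = -20.95 kPa.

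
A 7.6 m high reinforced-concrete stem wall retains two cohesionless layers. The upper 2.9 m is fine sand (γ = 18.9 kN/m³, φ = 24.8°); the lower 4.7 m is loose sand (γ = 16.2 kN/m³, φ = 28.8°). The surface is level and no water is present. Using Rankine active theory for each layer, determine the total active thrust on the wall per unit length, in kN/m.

185 kN/m

K_a1 = tan²(45°−24.8°/2) = 0.4090; K_a2 = tan²(45°−28.8°/2) = 0.3498.
Layer 1: σ at base = K_a1 γ₁ h₁ = 22.42 kPa; P₁ = ½×22.42×2.9 = 32.50.
Layer 2: σ_v at top = γ₁h₁ = 54.81; σ_h top = K_a2×54.81 = 19.17; σ_h base = K_a2×(54.81+16.2×4.7) = 45.80.
P₂ = ½(19.17+45.80)×4.7 = 152.7. Total P_a = 32.50+152.7 = 185.2 kN/m.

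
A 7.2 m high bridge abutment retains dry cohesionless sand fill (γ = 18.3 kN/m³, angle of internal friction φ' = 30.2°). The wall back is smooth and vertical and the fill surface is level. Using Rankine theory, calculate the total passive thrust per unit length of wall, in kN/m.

K_p = tan²(45° + φ/2) = 3.024.
P_p = ½ K_p γ H² = 0.5 × 3.024 × 18.3 × 7.2² = 1435 kN/m.

1430 kN/m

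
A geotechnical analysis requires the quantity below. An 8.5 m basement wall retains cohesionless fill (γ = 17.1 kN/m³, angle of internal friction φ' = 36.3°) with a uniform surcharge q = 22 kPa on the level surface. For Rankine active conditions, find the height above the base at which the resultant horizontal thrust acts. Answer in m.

K_a = 0.2563.
Triangular part P₁ = ½K_aγH² = 158.3 at H/3 = 2.833 m; rectangular part P₂ = K_a q H = 47.92 at H/2 = 4.250 m.
ȳ = (P₁·2.833 + P₂·4.250)/(P₁+P₂) = 3.163 m.

3.16 m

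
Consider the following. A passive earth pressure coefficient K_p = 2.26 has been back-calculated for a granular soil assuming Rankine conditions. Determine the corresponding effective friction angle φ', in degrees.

K_p = (1+sin φ)/(1−sin φ) ⇒ sin φ = (K_p − 1)/(K_p + 1) = 0.3865.
φ = arcsin(0.3865) = 22.74°.

22.7°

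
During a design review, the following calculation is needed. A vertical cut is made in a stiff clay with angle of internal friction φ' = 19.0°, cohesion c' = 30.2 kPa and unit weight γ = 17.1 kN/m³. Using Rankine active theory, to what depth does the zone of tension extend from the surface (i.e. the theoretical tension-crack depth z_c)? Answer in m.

4.95 m

K_a = tan²(45° − 19.0°/2) = 0.5088; √K_a = 0.7133.
The active pressure is zero where K_a γ z = 2c√K_a, so z_c = 2c/(γ√K_a) = 2×30.2/(17.1×0.7133) = 4.952 m.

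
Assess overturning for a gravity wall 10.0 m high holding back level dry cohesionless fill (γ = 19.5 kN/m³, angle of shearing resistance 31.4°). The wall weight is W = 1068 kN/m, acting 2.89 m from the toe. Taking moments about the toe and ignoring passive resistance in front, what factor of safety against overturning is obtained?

K_a = tan²(45° − 31.4°/2) = 0.3149.
P_a = ½K_aγH² = 0.5×0.3149×19.5×10.0² = 307.0 kN/m, acting at H/3 = 3.333 m above the base.
Overturning moment M_o = P_a × H/3 = 307.0 × 3.333 = 1023.
Resisting moment M_r = W × 2.89 = 1068 × 2.89 = 3087.
FS_overturning = M_r/M_o = 3087/1023 = 3.016.

3.02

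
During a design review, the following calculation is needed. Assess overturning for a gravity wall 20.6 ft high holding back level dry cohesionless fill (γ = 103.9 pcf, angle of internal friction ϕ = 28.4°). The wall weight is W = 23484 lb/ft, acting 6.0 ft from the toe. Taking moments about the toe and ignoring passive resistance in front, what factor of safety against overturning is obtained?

2.62

K_a = tan²(45° − 28.4°/2) = 0.3554.
P_a = ½K_aγH² = 0.5×0.3554×103.9×20.6² = 7834 lb/ft, acting at H/3 = 6.867 ft above the base.
Overturning moment M_o = P_a × H/3 = 7834 × 6.867 = 53790.
Resisting moment M_r = W × 6.0 = 23484 × 6.0 = 140900.
FS_overturning = M_r/M_o = 140900/53790 = 2.619.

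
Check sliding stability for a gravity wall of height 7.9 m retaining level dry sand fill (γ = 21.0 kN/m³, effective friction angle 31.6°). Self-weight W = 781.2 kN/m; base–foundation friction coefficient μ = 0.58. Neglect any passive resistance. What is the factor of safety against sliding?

2.21

K_a = tan²(45° − 31.6°/2) = 0.3123.
P_a = ½K_aγH² = 0.5×0.3123×21.0×7.9² = 204.7 kN/m, acting at H/3 = 2.633 m above the base.
FS_sliding = μW / P_a = 0.58×781.2 / 204.7 = 2.214.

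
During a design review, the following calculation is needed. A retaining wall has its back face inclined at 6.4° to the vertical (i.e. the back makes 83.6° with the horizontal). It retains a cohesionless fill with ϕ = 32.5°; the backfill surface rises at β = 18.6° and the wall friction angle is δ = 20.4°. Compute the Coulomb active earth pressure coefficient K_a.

0.424

K_a = sin²(α+φ) / [sin²α · sin(α−δ) · (1 + √{sin(φ+δ)sin(φ−β) / (sin(α−δ)sin(α+β))})²].
With α = 83.6°, φ = 32.5°, δ = 20.4°, β = 18.6°: K_a = 0.4242.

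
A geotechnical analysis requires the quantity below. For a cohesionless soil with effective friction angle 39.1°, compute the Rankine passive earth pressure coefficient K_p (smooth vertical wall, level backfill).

4.42

K_p = (1 + sin φ)/(1 − sin φ) = tan²(45° + 39.1°/2) = 4.415.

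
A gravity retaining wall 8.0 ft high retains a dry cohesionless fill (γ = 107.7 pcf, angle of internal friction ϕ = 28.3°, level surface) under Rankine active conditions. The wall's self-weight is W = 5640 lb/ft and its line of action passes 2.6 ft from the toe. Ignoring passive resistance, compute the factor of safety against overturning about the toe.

K_a = tan²(45° − 28.3°/2) = 0.3568.
P_a = ½K_aγH² = 0.5×0.3568×107.7×8.0² = 1230 lb/ft, acting at H/3 = 2.667 ft above the base.
Overturning moment M_o = P_a × H/3 = 1230 × 2.667 = 3279.
Resisting moment M_r = W × 2.6 = 5640 × 2.6 = 14660.
FS_overturning = M_r/M_o = 14660/3279 = 4.472.

4.47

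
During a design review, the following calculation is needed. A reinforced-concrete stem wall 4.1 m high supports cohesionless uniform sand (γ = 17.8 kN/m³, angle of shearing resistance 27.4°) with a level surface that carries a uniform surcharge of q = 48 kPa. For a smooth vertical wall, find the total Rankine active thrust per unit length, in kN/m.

128 kN/m

K_a = tan²(45° − φ/2) = 0.3697.
Soil triangle: ½ K_a γ H² = 0.5×0.3697×17.8×4.1² = 55.31 kN/m.
Surcharge rectangle: K_a q H = 0.3697×48×4.1 = 72.75 kN/m.
Total = 55.31 + 72.75 = 128.1 kN/m.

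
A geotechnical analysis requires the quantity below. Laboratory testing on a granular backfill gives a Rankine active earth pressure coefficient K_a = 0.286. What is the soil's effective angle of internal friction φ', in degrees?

K_a = tan²(45° − φ/2) ⇒ 45° − φ/2 = arctan(√0.286) = 28.14°.
φ = 2(45° − 28.14°) = 33.73°.

33.7°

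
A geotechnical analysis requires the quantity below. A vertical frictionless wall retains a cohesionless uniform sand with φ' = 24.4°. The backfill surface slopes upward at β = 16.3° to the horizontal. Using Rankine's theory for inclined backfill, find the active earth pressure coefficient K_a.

0.499

K_a = cos β · (cos β − √(cos²β − cos²φ)) / (cos β + √(cos²β − cos²φ)).
cos β = 0.9598, cos φ = 0.9107, √(cos²β − cos²φ) = 0.3031.
K_a = 0.9598 × (0.9598 − 0.3031)/(0.9598 + 0.3031) = 0.4991.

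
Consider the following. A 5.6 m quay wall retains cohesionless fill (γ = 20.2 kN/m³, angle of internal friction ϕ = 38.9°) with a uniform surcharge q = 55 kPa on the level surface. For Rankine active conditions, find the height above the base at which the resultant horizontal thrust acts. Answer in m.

2.33 m

K_a = 0.2285.
Triangular part P₁ = ½K_aγH² = 72.38 at H/3 = 1.867 m; rectangular part P₂ = K_a q H = 70.39 at H/2 = 2.800 m.
ȳ = (P₁·1.867 + P₂·2.800)/(P₁+P₂) = 2.327 m.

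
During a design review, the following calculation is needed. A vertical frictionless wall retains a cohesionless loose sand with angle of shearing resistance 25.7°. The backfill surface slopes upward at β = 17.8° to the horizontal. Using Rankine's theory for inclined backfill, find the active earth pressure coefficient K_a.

K_a = cos β · (cos β − √(cos²β − cos²φ)) / (cos β + √(cos²β − cos²φ)).
cos β = 0.9521, cos φ = 0.9011, √(cos²β − cos²φ) = 0.3076.
K_a = 0.9521 × (0.9521 − 0.3076)/(0.9521 + 0.3076) = 0.4872.

0.487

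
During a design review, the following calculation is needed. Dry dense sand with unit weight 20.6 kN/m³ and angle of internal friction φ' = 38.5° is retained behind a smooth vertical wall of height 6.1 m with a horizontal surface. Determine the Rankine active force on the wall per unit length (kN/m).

K_a = tan²(45° − φ/2) = 0.2327.
P_a = ½ K_a γ H² = 0.5 × 0.2327 × 20.6 × 6.1² = 89.17 kN/m.

89.2 kN/m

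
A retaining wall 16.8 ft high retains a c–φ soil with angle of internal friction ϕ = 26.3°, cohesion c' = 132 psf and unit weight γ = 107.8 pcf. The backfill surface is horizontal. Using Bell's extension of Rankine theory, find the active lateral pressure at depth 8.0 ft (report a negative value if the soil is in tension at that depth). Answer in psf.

169 psf

K_a = (1 − sin φ)/(1 + sin φ) = 0.3859.
σ_a = K_a γ z − 2c√K_a = 0.3859×107.8×8.0 − 2×132×0.6212 = 168.8 psf.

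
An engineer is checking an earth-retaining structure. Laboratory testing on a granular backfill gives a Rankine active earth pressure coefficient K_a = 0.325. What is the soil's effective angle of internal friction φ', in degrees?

30.6°

K_a = tan²(45° − φ/2) ⇒ 45° − φ/2 = arctan(√0.325) = 29.69°.
φ = 2(45° − 29.69°) = 30.63°.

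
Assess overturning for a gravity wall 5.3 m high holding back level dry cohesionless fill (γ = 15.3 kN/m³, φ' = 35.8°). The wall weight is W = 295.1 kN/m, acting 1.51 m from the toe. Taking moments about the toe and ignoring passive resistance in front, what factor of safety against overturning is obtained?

K_a = tan²(45° − 35.8°/2) = 0.2619.
P_a = ½K_aγH² = 0.5×0.2619×15.3×5.3² = 56.27 kN/m, acting at H/3 = 1.767 m above the base.
Overturning moment M_o = P_a × H/3 = 56.27 × 1.767 = 99.41.
Resisting moment M_r = W × 1.51 = 295.1 × 1.51 = 445.6.
FS_overturning = M_r/M_o = 445.6/99.41 = 4.482.

4.48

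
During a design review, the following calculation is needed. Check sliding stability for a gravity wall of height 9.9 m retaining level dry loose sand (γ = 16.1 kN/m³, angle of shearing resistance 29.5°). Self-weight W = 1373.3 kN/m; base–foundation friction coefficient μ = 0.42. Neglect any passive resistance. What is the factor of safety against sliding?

2.15

K_a = tan²(45° − 29.5°/2) = 0.3401.
P_a = ½K_aγH² = 0.5×0.3401×16.1×9.9² = 268.3 kN/m, acting at H/3 = 3.300 m above the base.
FS_sliding = μW / P_a = 0.42×1373.3 / 268.3 = 2.150.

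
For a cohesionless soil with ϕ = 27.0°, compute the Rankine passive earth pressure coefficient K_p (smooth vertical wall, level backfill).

2.66

K_p = (1 + sin φ)/(1 − sin φ) = tan²(45° + 27.0°/2) = 2.663.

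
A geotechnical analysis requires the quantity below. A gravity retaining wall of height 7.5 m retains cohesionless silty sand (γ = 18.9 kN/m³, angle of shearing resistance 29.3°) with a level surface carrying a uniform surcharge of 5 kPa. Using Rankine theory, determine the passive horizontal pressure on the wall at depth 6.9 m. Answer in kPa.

395 kPa

K_p = (1 + sin φ)/(1 − sin φ) = 2.917.
σ_v = γz + q = 18.9 × 6.9 + 5 = 135.4 kPa.
σ_h = K_p σ_v = 2.917 × 135.4 = 395.0 kPa.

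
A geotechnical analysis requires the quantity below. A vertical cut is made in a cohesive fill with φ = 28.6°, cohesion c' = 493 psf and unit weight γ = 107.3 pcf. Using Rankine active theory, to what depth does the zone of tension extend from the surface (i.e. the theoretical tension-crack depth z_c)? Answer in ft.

K_a = tan²(45° − 28.6°/2) = 0.3525; √K_a = 0.5938.
The active pressure is zero where K_a γ z = 2c√K_a, so z_c = 2c/(γ√K_a) = 2×493/(107.3×0.5938) = 15.48 ft.

15.5 ft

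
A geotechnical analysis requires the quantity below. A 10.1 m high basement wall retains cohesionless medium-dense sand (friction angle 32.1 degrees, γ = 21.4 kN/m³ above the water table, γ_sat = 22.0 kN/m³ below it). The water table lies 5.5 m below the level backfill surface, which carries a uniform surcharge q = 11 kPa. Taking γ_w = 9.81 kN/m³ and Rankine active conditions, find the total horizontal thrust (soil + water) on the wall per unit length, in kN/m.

K_a = tan²(45° − φ/2) = 0.3060.
γ' = 22.0 − 9.81 = 12.19 kN/m³. h₂ = H − d_w = 4.6 m.
σ'_h: at surface K_a·q = 3.366; at WT K_a(q+γd_w) = 39.38; at base K_a(q+γd_w+γ'h₂) = 56.54 kPa.
P₁ = ½(3.366+39.38)×5.5 = 117.6; P₂ = ½(39.38+56.54)×4.6 = 220.6; P_w = ½γ_w h₂² = 103.8.
Total = 117.6+220.6+103.8 = 442.0 kN/m.

442 kN/m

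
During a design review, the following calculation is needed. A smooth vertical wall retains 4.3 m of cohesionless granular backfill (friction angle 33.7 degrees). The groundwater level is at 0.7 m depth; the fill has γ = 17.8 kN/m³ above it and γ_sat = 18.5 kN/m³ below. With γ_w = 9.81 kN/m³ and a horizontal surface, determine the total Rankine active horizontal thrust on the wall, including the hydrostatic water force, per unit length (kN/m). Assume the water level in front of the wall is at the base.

93.8 kN/m

K_a = tan²(45° − φ/2) = 0.2863.
γ' = 18.5 − 9.81 = 8.690 kN/m³. Depth below WT = 3.6 m.
σ'_h at WT = K_a γ d_w = 3.567 kPa; at base = 3.567 + K_a γ' × 3.6 = 12.52 kPa.
P₁ (0–0.7 m) = ½×3.567×0.7 = 1.249. P₂ (0.7–4.3 m) = ½(3.567+12.52)×3.6 = 28.96.
P_w = ½ γ_w h₂² = 0.5×9.81×3.6² = 63.57. Total = 1.249+28.96+63.57 = 93.78 kN/m.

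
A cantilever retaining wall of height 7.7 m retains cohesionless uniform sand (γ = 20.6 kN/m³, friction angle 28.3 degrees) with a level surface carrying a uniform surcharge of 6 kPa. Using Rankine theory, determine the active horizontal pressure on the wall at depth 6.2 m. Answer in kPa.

K_a = (1 − sin φ)/(1 + sin φ) = 0.3568.
σ_v = γz + q = 20.6 × 6.2 + 6 = 133.7 kPa.
σ_h = K_a σ_v = 0.3568 × 133.7 = 47.71 kPa.

47.7 kPa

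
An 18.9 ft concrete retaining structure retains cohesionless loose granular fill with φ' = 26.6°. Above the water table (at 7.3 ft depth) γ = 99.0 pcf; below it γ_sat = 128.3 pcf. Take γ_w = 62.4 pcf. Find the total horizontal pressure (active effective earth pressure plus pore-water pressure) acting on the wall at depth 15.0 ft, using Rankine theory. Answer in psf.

K_a = (1 − sin φ)/(1 + sin φ) = 0.3814.
γ' = 128.3 − 62.4 = 65.90 pcf.
Effective vertical stress at 15.0 ft: σ'_v = 99.0×7.3 + 65.90×7.70 = 1230 psf.
σ'_h = K_a σ'_v = 0.3814 × 1230 = 469.2 psf; u = γ_w × 7.70 = 480.5 psf.
Total σ_h = 469.2 + 480.5 = 949.7 psf.

950 psf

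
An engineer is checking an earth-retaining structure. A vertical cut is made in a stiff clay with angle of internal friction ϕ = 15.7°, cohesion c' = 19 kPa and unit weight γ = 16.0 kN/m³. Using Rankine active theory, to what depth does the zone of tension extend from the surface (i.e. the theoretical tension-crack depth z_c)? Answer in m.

K_a = tan²(45° − 15.7°/2) = 0.5741; √K_a = 0.7577.
The active pressure is zero where K_a γ z = 2c√K_a, so z_c = 2c/(γ√K_a) = 2×19/(16.0×0.7577) = 3.135 m.

3.13 m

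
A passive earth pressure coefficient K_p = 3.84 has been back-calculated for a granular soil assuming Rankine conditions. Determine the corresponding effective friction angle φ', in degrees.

35.9°

K_p = (1+sin φ)/(1−sin φ) ⇒ sin φ = (K_p − 1)/(K_p + 1) = 0.5868.
φ = arcsin(0.5868) = 35.93°.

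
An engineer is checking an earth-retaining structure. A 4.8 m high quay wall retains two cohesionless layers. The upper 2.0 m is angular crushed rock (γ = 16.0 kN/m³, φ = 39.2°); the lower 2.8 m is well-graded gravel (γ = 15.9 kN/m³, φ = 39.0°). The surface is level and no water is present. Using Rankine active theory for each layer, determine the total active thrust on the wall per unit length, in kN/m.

K_a1 = tan²(45°−39.2°/2) = 0.2255; K_a2 = tan²(45°−39.0°/2) = 0.2275.
Layer 1: σ at base = K_a1 γ₁ h₁ = 7.215 kPa; P₁ = ½×7.215×2.0 = 7.215.
Layer 2: σ_v at top = γ₁h₁ = 32.00; σ_h top = K_a2×32.00 = 7.280; σ_h base = K_a2×(32.00+15.9×2.8) = 17.41.
P₂ = ½(7.280+17.41)×2.8 = 34.56. Total P_a = 7.215+34.56 = 41.78 kN/m.

41.8 kN/m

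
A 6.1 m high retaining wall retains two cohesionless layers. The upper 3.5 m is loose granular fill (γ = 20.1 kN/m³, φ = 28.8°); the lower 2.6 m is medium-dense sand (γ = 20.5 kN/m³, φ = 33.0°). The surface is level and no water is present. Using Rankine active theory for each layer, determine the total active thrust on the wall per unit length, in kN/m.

117 kN/m

K_a1 = tan²(45°−28.8°/2) = 0.3498; K_a2 = tan²(45°−33.0°/2) = 0.2948.
Layer 1: σ at base = K_a1 γ₁ h₁ = 24.61 kPa; P₁ = ½×24.61×3.5 = 43.06.
Layer 2: σ_v at top = γ₁h₁ = 70.35; σ_h top = K_a2×70.35 = 20.74; σ_h base = K_a2×(70.35+20.5×2.6) = 36.45.
P₂ = ½(20.74+36.45)×2.6 = 74.35. Total P_a = 43.06+74.35 = 117.4 kN/m.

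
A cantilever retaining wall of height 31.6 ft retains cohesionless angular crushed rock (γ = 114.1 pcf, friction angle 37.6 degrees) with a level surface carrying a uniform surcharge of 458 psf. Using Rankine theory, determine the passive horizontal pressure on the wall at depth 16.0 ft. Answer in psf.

K_p = (1 + sin φ)/(1 − sin φ) = 4.130.
σ_v = γz + q = 114.1 × 16.0 + 458 = 2284 psf.
σ_h = K_p σ_v = 4.130 × 2284 = 9432 psf.

9430 psf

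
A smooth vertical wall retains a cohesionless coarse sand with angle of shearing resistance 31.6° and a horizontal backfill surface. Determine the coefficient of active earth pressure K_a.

K_a = (1 − sin φ)/(1 + sin φ) = (1 − sin 31.6°)/(1 + sin 31.6°) = 0.3123.

0.312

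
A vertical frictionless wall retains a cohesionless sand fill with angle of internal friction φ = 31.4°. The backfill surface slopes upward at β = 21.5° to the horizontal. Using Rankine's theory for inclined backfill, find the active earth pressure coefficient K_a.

0.401

K_a = cos β · (cos β − √(cos²β − cos²φ)) / (cos β + √(cos²β − cos²φ)).
cos β = 0.9304, cos φ = 0.8536, √(cos²β − cos²φ) = 0.3703.
K_a = 0.9304 × (0.9304 − 0.3703)/(0.9304 + 0.3703) = 0.4007.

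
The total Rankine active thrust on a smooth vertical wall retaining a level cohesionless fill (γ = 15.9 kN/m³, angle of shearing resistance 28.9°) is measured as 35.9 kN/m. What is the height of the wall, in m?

3.60 m

K_a = 0.3484. P_a = ½ K_a γ H² ⇒ H = √(2P_a/(K_a γ)).
H = √(2×35.9/(0.3484×15.9)) = 3.600 m.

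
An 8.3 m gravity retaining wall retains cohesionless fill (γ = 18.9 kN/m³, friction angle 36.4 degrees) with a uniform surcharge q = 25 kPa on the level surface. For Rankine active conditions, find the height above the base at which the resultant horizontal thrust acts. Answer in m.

K_a = 0.2552.
Triangular part P₁ = ½K_aγH² = 166.1 at H/3 = 2.767 m; rectangular part P₂ = K_a q H = 52.95 at H/2 = 4.150 m.
ȳ = (P₁·2.767 + P₂·4.150)/(P₁+P₂) = 3.101 m.

3.10 m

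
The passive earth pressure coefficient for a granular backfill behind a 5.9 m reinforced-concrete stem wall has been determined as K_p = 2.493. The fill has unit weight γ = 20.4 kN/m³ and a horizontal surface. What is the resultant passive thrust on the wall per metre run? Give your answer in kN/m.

P = ½ K_p γ H² = 0.5 × 2.493 × 20.4 × 5.9² = 885.2 kN/m.

885 kN/m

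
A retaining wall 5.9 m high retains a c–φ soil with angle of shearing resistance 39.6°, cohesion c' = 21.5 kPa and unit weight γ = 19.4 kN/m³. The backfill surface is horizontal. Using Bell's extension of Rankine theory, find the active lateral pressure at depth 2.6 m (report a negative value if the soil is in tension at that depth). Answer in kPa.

K_a = (1 − sin φ)/(1 + sin φ) = 0.2214.
σ_a = K_a γ z − 2c√K_a = 0.2214×19.4×2.6 − 2×21.5×0.4706 = -9.065 kPa.

-9.07 kPa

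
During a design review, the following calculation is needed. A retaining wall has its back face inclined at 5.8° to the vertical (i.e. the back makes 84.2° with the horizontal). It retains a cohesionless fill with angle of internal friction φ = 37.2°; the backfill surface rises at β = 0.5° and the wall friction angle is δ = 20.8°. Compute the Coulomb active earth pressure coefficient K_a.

K_a = sin²(α+φ) / [sin²α · sin(α−δ) · (1 + √{sin(φ+δ)sin(φ−β) / (sin(α−δ)sin(α+β))})²].
With α = 84.2°, φ = 37.2°, δ = 20.8°, β = 0.5°: K_a = 0.2674.

0.267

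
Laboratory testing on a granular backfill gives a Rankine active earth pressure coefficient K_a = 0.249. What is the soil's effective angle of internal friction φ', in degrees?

37.0°

K_a = tan²(45° − φ/2) ⇒ 45° − φ/2 = arctan(√0.249) = 26.52°.
φ = 2(45° − 26.52°) = 36.96°.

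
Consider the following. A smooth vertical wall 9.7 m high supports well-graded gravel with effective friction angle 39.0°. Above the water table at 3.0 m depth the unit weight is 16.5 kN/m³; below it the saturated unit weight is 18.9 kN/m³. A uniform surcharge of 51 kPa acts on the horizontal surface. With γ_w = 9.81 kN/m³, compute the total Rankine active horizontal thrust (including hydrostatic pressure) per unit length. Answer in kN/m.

K_a = tan²(45° − φ/2) = 0.2275.
γ' = 18.9 − 9.81 = 9.090 kN/m³. h₂ = H − d_w = 6.7 m.
σ'_h: at surface K_a·q = 11.60; at WT K_a(q+γd_w) = 22.86; at base K_a(q+γd_w+γ'h₂) = 36.72 kPa.
P₁ = ½(11.60+22.86)×3.0 = 51.70; P₂ = ½(22.86+36.72)×6.7 = 199.6; P_w = ½γ_w h₂² = 220.2.
Total = 51.70+199.6+220.2 = 471.5 kN/m.

471 kN/m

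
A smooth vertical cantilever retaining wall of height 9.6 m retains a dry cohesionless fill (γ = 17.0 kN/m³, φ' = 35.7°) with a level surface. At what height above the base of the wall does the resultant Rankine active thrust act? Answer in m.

K_a = 0.2630.
The pressure distribution is triangular, so the resultant acts at H/3 above the base = 9.6/3 = 3.200 m.

3.20 m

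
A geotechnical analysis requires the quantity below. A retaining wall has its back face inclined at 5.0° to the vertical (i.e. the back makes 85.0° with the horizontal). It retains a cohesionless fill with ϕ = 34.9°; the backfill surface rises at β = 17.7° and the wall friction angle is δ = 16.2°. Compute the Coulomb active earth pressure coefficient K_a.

0.360

K_a = sin²(α+φ) / [sin²α · sin(α−δ) · (1 + √{sin(φ+δ)sin(φ−β) / (sin(α−δ)sin(α+β))})²].
With α = 85.0°, φ = 34.9°, δ = 16.2°, β = 17.7°: K_a = 0.3595.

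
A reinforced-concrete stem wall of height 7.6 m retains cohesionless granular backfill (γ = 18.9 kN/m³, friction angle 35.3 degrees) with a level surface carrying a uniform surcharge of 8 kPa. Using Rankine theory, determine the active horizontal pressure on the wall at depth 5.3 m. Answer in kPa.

K_a = (1 − sin φ)/(1 + sin φ) = 0.2675.
σ_v = γz + q = 18.9 × 5.3 + 8 = 108.2 kPa.
σ_h = K_a σ_v = 0.2675 × 108.2 = 28.94 kPa.

28.9 kPa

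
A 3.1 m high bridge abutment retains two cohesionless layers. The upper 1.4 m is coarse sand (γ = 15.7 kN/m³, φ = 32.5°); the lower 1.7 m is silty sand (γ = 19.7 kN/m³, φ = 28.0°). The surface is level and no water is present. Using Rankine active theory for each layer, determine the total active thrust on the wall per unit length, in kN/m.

28.4 kN/m

K_a1 = tan²(45°−32.5°/2) = 0.3010; K_a2 = tan²(45°−28.0°/2) = 0.3610.
Layer 1: σ at base = K_a1 γ₁ h₁ = 6.616 kPa; P₁ = ½×6.616×1.4 = 4.631.
Layer 2: σ_v at top = γ₁h₁ = 21.98; σ_h top = K_a2×21.98 = 7.936; σ_h base = K_a2×(21.98+19.7×1.7) = 20.03.
P₂ = ½(7.936+20.03)×1.7 = 23.77. Total P_a = 4.631+23.77 = 28.40 kN/m.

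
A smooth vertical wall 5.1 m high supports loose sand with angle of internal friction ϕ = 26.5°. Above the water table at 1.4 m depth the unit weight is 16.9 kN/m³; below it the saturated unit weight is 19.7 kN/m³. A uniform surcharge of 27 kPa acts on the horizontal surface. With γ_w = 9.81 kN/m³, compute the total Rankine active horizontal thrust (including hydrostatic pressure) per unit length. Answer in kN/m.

186 kN/m

K_a = tan²(45° − φ/2) = 0.3829.
γ' = 19.7 − 9.81 = 9.890 kN/m³. h₂ = H − d_w = 3.7 m.
σ'_h: at surface K_a·q = 10.34; at WT K_a(q+γd_w) = 19.40; at base K_a(q+γd_w+γ'h₂) = 33.41 kPa.
P₁ = ½(10.34+19.40)×1.4 = 20.82; P₂ = ½(19.40+33.41)×3.7 = 97.70; P_w = ½γ_w h₂² = 67.15.
Total = 20.82+97.70+67.15 = 185.7 kN/m.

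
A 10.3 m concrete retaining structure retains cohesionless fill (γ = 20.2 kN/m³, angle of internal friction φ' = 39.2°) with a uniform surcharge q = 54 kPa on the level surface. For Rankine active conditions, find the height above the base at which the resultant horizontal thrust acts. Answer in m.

K_a = 0.2255.
Triangular part P₁ = ½K_aγH² = 241.6 at H/3 = 3.433 m; rectangular part P₂ = K_a q H = 125.4 at H/2 = 5.150 m.
ȳ = (P₁·3.433 + P₂·5.150)/(P₁+P₂) = 4.020 m.

4.02 m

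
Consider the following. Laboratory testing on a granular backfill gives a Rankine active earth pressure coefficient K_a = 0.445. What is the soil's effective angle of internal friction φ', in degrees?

K_a = tan²(45° − φ/2) ⇒ 45° − φ/2 = arctan(√0.445) = 33.71°.
φ = 2(45° − 33.71°) = 22.59°.

22.6°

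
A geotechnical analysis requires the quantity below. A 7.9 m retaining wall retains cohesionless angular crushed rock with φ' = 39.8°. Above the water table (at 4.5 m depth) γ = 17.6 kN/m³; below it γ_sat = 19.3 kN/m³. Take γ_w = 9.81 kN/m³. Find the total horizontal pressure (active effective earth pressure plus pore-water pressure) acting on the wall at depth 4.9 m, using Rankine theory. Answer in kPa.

K_a = (1 − sin φ)/(1 + sin φ) = 0.2194.
γ' = 19.3 − 9.81 = 9.490 kN/m³.
Effective vertical stress at 4.9 m: σ'_v = 17.6×4.5 + 9.490×0.400 = 83.00 kPa.
σ'_h = K_a σ'_v = 0.2194 × 83.00 = 18.21 kPa; u = γ_w × 0.400 = 3.924 kPa.
Total σ_h = 18.21 + 3.924 = 22.14 kPa.

22.1 kPa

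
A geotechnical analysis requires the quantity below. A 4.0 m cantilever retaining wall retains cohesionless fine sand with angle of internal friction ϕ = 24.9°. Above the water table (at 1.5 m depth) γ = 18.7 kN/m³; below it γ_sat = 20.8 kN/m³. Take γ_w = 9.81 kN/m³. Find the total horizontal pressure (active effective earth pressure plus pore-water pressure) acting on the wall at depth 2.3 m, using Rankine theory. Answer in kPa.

K_a = (1 − sin φ)/(1 + sin φ) = 0.4074.
γ' = 20.8 − 9.81 = 10.99 kN/m³.
Effective vertical stress at 2.3 m: σ'_v = 18.7×1.5 + 10.99×0.800 = 36.84 kPa.
σ'_h = K_a σ'_v = 0.4074 × 36.84 = 15.01 kPa; u = γ_w × 0.800 = 7.848 kPa.
Total σ_h = 15.01 + 7.848 = 22.86 kPa.

22.9 kPa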